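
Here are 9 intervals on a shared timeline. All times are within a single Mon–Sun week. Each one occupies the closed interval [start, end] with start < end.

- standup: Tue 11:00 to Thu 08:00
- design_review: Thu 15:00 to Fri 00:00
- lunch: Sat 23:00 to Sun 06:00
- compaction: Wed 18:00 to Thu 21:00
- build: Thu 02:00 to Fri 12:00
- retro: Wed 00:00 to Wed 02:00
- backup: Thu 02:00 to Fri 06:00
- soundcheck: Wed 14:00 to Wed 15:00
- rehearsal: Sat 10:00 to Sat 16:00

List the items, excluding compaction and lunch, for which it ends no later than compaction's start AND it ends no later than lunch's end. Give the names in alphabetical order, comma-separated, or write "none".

Conditions: its end is no later than compaction's start (X.end <= Wed 18:00) AND its end is no later than lunch's end (X.end <= Sun 06:00).
backup: end Fri 06:00 <= Wed 18:00? ✗; end Fri 06:00 <= Sun 06:00? ✓ → no.
build: end Fri 12:00 <= Wed 18:00? ✗; end Fri 12:00 <= Sun 06:00? ✓ → no.
design_review: end Fri 00:00 <= Wed 18:00? ✗; end Fri 00:00 <= Sun 06:00? ✓ → no.
rehearsal: end Sat 16:00 <= Wed 18:00? ✗; end Sat 16:00 <= Sun 06:00? ✓ → no.
retro: end Wed 02:00 <= Wed 18:00? ✓; end Wed 02:00 <= Sun 06:00? ✓ → yes.
soundcheck: end Wed 15:00 <= Wed 18:00? ✓; end Wed 15:00 <= Sun 06:00? ✓ → yes.
standup: end Thu 08:00 <= Wed 18:00? ✗; end Thu 08:00 <= Sun 06:00? ✓ → no.
Result: retro, soundcheck.

retro, soundcheck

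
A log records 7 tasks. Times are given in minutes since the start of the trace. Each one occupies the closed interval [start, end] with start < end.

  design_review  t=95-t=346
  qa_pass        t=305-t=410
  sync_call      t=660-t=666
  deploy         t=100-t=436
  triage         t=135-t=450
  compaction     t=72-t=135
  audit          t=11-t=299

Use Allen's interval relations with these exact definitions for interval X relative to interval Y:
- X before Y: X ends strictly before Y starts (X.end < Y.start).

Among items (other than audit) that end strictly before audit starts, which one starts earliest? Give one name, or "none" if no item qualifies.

Target audit = [t=11, t=299].
compaction [t=72, t=135] → during → excluded.
deploy [t=100, t=436] → overlapped-by → excluded.
design_review [t=95, t=346] → overlapped-by → excluded.
qa_pass [t=305, t=410] → after → excluded.
sync_call [t=660, t=666] → after → excluded.
triage [t=135, t=450] → overlapped-by → excluded.
No candidates → none.

none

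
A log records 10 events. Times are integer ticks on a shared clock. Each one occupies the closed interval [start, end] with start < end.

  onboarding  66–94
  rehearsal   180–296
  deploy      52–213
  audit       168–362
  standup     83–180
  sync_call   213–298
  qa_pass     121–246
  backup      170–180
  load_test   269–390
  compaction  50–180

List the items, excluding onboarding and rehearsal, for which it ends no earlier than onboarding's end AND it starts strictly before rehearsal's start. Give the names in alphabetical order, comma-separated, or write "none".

audit, backup, compaction, deploy, qa_pass, standup

Conditions: its end is no earlier than onboarding's end (X.end >= 94) AND its start is strictly before rehearsal's start (X.start < 180).
audit: end 362 >= 94? ✓; start 168 < 180? ✓ → yes.
backup: end 180 >= 94? ✓; start 170 < 180? ✓ → yes.
compaction: end 180 >= 94? ✓; start 50 < 180? ✓ → yes.
deploy: end 213 >= 94? ✓; start 52 < 180? ✓ → yes.
load_test: end 390 >= 94? ✓; start 269 < 180? ✗ → no.
qa_pass: end 246 >= 94? ✓; start 121 < 180? ✓ → yes.
standup: end 180 >= 94? ✓; start 83 < 180? ✓ → yes.
sync_call: end 298 >= 94? ✓; start 213 < 180? ✗ → no.
Result: audit, backup, compaction, deploy, qa_pass, standup.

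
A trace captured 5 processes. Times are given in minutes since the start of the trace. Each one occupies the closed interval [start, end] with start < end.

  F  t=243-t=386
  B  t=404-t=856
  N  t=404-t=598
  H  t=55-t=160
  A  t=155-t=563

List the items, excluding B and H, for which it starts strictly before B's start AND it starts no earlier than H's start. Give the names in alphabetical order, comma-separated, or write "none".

A, F

Conditions: its start is strictly before B's start (X.start < t=404) AND its start is no earlier than H's start (X.start >= t=55).
A: start t=155 < t=404? ✓; start t=155 >= t=55? ✓ → yes.
F: start t=243 < t=404? ✓; start t=243 >= t=55? ✓ → yes.
N: start t=404 < t=404? ✗; start t=404 >= t=55? ✓ → no.
Result: A, F.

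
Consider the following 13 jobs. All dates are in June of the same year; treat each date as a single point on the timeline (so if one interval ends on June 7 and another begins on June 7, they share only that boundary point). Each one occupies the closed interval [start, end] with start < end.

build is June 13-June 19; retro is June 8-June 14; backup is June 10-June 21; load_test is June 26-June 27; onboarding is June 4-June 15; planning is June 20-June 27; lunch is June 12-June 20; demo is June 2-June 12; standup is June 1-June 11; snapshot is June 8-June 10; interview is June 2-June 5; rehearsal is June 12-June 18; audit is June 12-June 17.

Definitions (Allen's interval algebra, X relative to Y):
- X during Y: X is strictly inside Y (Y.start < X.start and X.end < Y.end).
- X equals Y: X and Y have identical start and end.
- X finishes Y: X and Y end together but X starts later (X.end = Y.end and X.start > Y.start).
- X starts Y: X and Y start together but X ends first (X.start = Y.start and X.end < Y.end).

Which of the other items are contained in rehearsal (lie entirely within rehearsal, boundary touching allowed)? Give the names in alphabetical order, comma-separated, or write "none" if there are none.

Target rehearsal = [June 12, June 18].
audit [June 12, June 17] → starts → yes.
backup [June 10, June 21] → contains → no.
build [June 13, June 19] → overlapped-by → no.
demo [June 2, June 12] → meets → no.
interview [June 2, June 5] → before → no.
load_test [June 26, June 27] → after → no.
lunch [June 12, June 20] → started-by → no.
onboarding [June 4, June 15] → overlaps → no.
planning [June 20, June 27] → after → no.
retro [June 8, June 14] → overlaps → no.
snapshot [June 8, June 10] → before → no.
standup [June 1, June 11] → before → no.
Result: audit.

audit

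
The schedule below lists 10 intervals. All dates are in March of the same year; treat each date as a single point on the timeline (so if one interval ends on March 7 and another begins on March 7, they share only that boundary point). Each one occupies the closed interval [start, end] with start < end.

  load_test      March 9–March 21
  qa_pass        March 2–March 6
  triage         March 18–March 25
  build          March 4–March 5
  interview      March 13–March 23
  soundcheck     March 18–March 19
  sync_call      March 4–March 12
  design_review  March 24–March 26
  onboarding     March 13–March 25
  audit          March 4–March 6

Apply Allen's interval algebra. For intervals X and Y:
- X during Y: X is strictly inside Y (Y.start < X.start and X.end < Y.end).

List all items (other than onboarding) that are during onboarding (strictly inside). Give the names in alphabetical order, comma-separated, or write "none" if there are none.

Target onboarding = [March 13, March 25].
audit [March 4, March 6] → before → no.
build [March 4, March 5] → before → no.
design_review [March 24, March 26] → overlapped-by → no.
interview [March 13, March 23] → starts → no.
load_test [March 9, March 21] → overlaps → no.
qa_pass [March 2, March 6] → before → no.
soundcheck [March 18, March 19] → during → yes.
sync_call [March 4, March 12] → before → no.
triage [March 18, March 25] → finishes → no.
Result: soundcheck.

soundcheck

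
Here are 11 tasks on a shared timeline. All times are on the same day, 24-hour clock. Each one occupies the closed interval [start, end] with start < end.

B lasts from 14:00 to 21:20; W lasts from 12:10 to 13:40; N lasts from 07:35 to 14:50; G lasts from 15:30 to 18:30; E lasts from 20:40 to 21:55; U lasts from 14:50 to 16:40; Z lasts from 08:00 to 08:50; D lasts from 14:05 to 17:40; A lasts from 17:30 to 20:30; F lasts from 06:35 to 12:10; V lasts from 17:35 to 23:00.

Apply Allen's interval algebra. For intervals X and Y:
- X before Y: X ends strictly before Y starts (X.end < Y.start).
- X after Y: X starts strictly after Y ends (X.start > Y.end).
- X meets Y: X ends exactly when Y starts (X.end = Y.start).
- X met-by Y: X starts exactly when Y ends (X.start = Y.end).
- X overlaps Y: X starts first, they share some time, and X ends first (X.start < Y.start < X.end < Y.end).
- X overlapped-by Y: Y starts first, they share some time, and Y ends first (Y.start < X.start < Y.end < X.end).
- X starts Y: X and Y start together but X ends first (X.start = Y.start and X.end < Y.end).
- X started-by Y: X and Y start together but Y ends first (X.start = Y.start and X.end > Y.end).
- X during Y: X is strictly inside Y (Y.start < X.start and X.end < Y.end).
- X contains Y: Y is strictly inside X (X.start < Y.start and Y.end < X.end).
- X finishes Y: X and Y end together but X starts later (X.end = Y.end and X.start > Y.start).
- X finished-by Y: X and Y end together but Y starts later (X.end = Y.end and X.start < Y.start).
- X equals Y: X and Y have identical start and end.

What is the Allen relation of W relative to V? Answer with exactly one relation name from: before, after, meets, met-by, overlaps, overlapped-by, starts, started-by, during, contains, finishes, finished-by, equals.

W = [12:10, 13:40]; V = [17:35, 23:00].
Compare endpoints: W.start < V.start, W.start < V.end, W.end < V.start, W.end < V.end.
That pattern is 'before'.

before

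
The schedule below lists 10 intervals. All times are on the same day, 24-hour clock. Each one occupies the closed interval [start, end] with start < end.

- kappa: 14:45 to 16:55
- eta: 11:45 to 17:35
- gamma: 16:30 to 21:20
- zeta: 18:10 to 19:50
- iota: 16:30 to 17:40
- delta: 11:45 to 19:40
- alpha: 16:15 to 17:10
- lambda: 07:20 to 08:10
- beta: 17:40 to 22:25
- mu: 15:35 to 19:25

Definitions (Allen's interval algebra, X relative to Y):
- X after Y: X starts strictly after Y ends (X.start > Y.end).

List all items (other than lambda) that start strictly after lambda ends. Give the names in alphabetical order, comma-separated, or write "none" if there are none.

alpha, beta, delta, eta, gamma, iota, kappa, mu, zeta

Target lambda = [07:20, 08:10].
alpha [16:15, 17:10] → after → yes.
beta [17:40, 22:25] → after → yes.
delta [11:45, 19:40] → after → yes.
eta [11:45, 17:35] → after → yes.
gamma [16:30, 21:20] → after → yes.
iota [16:30, 17:40] → after → yes.
kappa [14:45, 16:55] → after → yes.
mu [15:35, 19:25] → after → yes.
zeta [18:10, 19:50] → after → yes.
Result: alpha, beta, delta, eta, gamma, iota, kappa, mu, zeta.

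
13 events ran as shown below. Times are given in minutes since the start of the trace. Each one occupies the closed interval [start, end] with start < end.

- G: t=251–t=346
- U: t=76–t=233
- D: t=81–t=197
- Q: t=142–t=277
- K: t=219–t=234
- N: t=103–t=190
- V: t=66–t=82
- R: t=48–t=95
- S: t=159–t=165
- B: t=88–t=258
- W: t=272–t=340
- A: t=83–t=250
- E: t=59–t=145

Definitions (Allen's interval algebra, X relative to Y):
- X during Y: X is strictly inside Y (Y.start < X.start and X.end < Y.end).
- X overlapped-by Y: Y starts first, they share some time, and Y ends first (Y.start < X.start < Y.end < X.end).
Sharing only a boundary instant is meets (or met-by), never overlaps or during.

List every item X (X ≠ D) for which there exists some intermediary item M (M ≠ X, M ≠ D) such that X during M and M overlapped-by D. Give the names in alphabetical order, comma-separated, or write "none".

K, N, S

Target D = [t=81, t=197].
Intermediaries M with M overlapped-by D: A, B, Q.
Via A — items with X during A: K, N, S.
Via B — items with X during B: K, N, S.
Via Q — items with X during Q: K, S.
Union: K, N, S.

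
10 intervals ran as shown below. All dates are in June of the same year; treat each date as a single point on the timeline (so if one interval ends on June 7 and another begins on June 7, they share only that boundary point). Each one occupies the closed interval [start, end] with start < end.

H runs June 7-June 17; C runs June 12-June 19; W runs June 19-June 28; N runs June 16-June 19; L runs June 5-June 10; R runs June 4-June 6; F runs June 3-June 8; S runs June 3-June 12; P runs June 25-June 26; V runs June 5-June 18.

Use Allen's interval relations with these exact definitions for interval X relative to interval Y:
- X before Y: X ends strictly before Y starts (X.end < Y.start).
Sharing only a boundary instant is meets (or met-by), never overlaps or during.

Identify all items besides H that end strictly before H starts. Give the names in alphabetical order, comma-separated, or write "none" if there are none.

Target H = [June 7, June 17].
C [June 12, June 19] → overlapped-by → no.
F [June 3, June 8] → overlaps → no.
L [June 5, June 10] → overlaps → no.
N [June 16, June 19] → overlapped-by → no.
P [June 25, June 26] → after → no.
R [June 4, June 6] → before → yes.
S [June 3, June 12] → overlaps → no.
V [June 5, June 18] → contains → no.
W [June 19, June 28] → after → no.
Result: R.

R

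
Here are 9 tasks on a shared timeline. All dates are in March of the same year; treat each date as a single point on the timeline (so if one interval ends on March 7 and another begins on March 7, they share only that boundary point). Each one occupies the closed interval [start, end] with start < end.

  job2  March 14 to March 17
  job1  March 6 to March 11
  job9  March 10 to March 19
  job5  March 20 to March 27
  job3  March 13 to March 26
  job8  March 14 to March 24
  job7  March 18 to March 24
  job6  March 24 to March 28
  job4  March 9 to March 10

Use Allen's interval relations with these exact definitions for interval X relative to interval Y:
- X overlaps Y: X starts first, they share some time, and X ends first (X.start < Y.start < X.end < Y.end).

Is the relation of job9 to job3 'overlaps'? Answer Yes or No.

Yes

job9 = [March 10, March 19], job3 = [March 13, March 26].
Actual relation of job9 to job3: overlaps.
Asked whether 'overlaps' holds → Yes.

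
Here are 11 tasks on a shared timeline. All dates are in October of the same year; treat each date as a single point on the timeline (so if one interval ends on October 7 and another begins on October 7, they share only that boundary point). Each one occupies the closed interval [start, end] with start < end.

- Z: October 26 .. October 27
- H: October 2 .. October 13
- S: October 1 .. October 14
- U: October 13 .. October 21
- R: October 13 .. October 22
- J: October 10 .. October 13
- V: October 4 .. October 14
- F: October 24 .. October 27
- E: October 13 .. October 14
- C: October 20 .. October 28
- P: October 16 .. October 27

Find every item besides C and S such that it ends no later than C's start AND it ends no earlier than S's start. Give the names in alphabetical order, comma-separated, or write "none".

Conditions: its end is no later than C's start (X.end <= October 20) AND its end is no earlier than S's start (X.end >= October 1).
E: end October 14 <= October 20? ✓; end October 14 >= October 1? ✓ → yes.
F: end October 27 <= October 20? ✗; end October 27 >= October 1? ✓ → no.
H: end October 13 <= October 20? ✓; end October 13 >= October 1? ✓ → yes.
J: end October 13 <= October 20? ✓; end October 13 >= October 1? ✓ → yes.
P: end October 27 <= October 20? ✗; end October 27 >= October 1? ✓ → no.
R: end October 22 <= October 20? ✗; end October 22 >= October 1? ✓ → no.
U: end October 21 <= October 20? ✗; end October 21 >= October 1? ✓ → no.
V: end October 14 <= October 20? ✓; end October 14 >= October 1? ✓ → yes.
Z: end October 27 <= October 20? ✗; end October 27 >= October 1? ✓ → no.
Result: E, H, J, V.

E, H, J, V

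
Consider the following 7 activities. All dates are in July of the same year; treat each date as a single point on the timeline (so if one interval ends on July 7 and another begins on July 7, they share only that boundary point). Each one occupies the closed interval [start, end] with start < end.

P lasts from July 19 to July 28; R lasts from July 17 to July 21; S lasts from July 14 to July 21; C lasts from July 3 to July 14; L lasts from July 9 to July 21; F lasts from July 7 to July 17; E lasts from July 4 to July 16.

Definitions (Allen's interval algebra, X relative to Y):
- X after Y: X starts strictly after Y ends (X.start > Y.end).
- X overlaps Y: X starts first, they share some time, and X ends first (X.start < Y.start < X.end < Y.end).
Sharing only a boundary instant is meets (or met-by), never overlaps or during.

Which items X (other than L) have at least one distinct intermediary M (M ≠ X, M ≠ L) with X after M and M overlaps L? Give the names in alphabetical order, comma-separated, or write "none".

P, R

Target L = [July 9, July 21].
Intermediaries M with M overlaps L: C, E, F.
Via C — items with X after C: P, R.
Via E — items with X after E: P, R.
Via F — items with X after F: P.
Union: P, R.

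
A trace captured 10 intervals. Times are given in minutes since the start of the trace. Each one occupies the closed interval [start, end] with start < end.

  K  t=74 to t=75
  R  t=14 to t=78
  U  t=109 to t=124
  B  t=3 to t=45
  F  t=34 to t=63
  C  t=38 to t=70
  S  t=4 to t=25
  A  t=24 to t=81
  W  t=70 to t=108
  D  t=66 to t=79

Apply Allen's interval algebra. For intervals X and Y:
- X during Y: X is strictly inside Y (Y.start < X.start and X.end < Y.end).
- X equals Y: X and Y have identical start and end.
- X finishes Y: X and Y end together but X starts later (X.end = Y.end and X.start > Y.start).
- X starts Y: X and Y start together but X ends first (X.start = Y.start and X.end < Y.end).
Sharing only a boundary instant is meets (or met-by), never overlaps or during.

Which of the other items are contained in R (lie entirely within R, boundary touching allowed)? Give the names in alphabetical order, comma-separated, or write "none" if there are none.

Target R = [t=14, t=78].
A [t=24, t=81] → overlapped-by → no.
B [t=3, t=45] → overlaps → no.
C [t=38, t=70] → during → yes.
D [t=66, t=79] → overlapped-by → no.
F [t=34, t=63] → during → yes.
K [t=74, t=75] → during → yes.
S [t=4, t=25] → overlaps → no.
U [t=109, t=124] → after → no.
W [t=70, t=108] → overlapped-by → no.
Result: C, F, K.

C, F, K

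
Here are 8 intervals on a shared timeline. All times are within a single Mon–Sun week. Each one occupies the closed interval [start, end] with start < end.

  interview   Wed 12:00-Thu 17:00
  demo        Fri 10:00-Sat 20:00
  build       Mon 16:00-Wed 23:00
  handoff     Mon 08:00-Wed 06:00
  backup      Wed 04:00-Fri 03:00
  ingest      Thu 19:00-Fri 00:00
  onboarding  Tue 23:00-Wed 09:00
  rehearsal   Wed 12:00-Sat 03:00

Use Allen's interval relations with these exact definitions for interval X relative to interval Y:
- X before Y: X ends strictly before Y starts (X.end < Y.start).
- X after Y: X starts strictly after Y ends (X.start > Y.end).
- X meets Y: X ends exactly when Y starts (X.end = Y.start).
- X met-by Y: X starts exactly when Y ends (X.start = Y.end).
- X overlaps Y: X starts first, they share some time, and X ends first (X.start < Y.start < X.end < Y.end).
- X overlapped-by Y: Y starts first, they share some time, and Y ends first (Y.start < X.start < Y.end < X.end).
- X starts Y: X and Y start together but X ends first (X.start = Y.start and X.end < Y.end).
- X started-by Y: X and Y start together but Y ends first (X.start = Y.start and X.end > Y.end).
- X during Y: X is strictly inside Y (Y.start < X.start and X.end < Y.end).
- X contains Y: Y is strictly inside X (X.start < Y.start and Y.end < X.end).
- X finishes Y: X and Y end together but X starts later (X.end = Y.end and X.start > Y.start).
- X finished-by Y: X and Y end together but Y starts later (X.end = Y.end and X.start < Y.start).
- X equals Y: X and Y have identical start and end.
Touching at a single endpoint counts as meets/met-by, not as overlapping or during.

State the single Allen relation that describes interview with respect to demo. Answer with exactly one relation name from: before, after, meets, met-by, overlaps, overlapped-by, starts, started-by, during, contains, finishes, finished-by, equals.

before

interview = [Wed 12:00, Thu 17:00]; demo = [Fri 10:00, Sat 20:00].
Compare endpoints: interview.start < demo.start, interview.start < demo.end, interview.end < demo.start, interview.end < demo.end.
That pattern is 'before'.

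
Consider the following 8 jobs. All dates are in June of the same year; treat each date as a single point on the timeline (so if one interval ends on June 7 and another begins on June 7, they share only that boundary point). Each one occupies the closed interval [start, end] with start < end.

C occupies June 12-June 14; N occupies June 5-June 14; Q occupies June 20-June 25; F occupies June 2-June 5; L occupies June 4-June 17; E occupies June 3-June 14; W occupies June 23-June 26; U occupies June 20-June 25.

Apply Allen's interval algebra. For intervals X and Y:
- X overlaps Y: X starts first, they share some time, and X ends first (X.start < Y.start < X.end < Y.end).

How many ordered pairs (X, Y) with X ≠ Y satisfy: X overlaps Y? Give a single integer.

Checking all 56 ordered pairs for relation 'overlaps'; matching pairs in alphabetical order:
(E, L): E overlaps L ✓
(F, E): F overlaps E ✓
(F, L): F overlaps L ✓
(Q, W): Q overlaps W ✓
(U, W): U overlaps W ✓
Count: 5.

5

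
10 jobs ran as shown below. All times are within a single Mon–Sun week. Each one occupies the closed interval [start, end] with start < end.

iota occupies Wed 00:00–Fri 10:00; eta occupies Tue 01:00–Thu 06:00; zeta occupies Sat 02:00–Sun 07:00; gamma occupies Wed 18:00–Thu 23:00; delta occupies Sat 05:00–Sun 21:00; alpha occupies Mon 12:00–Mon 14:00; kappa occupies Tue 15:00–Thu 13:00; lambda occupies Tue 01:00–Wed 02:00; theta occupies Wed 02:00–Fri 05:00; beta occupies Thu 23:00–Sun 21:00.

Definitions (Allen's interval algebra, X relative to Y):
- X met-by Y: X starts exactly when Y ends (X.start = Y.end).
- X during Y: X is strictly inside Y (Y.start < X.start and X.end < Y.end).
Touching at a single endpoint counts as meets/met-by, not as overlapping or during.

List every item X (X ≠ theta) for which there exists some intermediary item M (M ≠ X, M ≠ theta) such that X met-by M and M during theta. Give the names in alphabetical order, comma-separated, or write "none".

beta

Target theta = [Wed 02:00, Fri 05:00].
Intermediaries M with M during theta: gamma.
Via gamma — items with X met-by gamma: beta.
Union: beta.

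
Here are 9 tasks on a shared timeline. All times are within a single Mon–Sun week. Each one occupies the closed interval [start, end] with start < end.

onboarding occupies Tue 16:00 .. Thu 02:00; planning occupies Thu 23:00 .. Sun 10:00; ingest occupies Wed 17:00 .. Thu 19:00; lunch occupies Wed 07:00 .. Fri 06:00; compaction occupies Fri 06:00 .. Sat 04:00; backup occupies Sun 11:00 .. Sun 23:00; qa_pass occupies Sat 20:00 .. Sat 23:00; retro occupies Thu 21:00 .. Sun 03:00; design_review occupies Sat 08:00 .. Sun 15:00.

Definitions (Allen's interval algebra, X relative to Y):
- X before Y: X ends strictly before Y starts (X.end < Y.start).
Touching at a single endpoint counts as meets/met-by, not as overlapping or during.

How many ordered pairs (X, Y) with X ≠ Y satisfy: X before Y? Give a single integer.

21

Checking all 72 ordered pairs for relation 'before'; matching pairs in alphabetical order:
(compaction, backup): compaction before backup ✓
(compaction, design_review): compaction before design_review ✓
(compaction, qa_pass): compaction before qa_pass ✓
(ingest, backup): ingest before backup ✓
(ingest, compaction): ingest before compaction ✓
(ingest, design_review): ingest before design_review ✓
(ingest, planning): ingest before planning ✓
(ingest, qa_pass): ingest before qa_pass ✓
(ingest, retro): ingest before retro ✓
(lunch, backup): lunch before backup ✓
(lunch, design_review): lunch before design_review ✓
(lunch, qa_pass): lunch before qa_pass ✓
(onboarding, backup): onboarding before backup ✓
(onboarding, compaction): onboarding before compaction ✓
(onboarding, design_review): onboarding before design_review ✓
(onboarding, planning): onboarding before planning ✓
(onboarding, qa_pass): onboarding before qa_pass ✓
(onboarding, retro): onboarding before retro ✓
(planning, backup): planning before backup ✓
(qa_pass, backup): qa_pass before backup ✓
(retro, backup): retro before backup ✓
Count: 21.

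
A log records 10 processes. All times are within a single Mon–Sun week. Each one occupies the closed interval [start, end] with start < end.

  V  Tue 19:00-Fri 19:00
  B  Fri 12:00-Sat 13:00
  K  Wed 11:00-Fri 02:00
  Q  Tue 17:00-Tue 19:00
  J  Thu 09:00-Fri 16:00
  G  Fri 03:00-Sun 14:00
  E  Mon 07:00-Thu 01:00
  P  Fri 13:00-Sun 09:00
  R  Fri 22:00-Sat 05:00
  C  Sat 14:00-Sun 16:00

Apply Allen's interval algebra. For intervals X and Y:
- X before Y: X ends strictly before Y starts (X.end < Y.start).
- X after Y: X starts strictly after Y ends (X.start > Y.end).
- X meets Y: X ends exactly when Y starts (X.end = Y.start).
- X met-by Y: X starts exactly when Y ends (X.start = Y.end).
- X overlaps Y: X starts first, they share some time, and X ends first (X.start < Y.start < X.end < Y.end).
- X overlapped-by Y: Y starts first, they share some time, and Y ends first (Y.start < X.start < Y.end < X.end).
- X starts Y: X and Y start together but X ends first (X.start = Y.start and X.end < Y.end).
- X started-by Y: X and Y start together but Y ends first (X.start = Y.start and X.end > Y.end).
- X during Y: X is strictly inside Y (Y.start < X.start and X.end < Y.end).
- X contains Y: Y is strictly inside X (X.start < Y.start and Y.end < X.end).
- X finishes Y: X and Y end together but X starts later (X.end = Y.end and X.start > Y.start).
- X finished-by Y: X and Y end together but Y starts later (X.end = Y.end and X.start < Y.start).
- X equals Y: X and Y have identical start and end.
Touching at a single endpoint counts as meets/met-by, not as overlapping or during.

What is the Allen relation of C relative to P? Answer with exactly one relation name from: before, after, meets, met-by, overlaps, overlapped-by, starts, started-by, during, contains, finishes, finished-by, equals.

overlapped-by

C = [Sat 14:00, Sun 16:00]; P = [Fri 13:00, Sun 09:00].
Compare endpoints: C.start > P.start, C.start < P.end, C.end > P.start, C.end > P.end.
That pattern is 'overlapped-by'.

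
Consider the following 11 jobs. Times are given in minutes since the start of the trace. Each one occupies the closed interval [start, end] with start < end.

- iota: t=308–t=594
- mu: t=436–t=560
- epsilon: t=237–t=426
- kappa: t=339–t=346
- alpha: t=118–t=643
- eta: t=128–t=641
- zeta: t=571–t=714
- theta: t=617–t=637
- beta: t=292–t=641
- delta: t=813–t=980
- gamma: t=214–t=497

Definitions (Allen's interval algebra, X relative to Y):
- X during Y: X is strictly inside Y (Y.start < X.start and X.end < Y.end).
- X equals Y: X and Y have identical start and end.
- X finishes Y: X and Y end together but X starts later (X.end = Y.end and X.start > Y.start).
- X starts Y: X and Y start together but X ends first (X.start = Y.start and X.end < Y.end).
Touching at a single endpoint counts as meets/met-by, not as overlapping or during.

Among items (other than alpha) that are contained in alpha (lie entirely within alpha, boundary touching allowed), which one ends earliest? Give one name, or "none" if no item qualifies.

kappa

Target alpha = [t=118, t=643].
beta [t=292, t=641] → during → candidate.
delta [t=813, t=980] → after → excluded.
epsilon [t=237, t=426] → during → candidate.
eta [t=128, t=641] → during → candidate.
gamma [t=214, t=497] → during → candidate.
iota [t=308, t=594] → during → candidate.
kappa [t=339, t=346] → during → candidate.
mu [t=436, t=560] → during → candidate.
theta [t=617, t=637] → during → candidate.
zeta [t=571, t=714] → overlapped-by → excluded.
Among candidates, earliest end is t=346 → kappa.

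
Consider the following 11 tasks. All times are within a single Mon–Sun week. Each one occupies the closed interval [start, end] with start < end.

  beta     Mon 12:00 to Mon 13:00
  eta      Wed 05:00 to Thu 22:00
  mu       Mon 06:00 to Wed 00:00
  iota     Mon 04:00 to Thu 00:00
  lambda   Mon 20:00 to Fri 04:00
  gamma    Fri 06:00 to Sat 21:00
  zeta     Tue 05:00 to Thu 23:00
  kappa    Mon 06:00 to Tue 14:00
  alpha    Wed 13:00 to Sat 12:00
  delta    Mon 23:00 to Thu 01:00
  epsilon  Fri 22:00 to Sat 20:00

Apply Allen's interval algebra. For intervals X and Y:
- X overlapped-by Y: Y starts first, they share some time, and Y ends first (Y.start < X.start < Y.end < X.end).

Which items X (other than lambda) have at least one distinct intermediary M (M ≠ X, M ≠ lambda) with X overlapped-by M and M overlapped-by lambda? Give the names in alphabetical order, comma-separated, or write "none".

Target lambda = [Mon 20:00, Fri 04:00].
Intermediaries M with M overlapped-by lambda: alpha.
Via alpha — items with X overlapped-by alpha: epsilon, gamma.
Union: epsilon, gamma.

epsilon, gamma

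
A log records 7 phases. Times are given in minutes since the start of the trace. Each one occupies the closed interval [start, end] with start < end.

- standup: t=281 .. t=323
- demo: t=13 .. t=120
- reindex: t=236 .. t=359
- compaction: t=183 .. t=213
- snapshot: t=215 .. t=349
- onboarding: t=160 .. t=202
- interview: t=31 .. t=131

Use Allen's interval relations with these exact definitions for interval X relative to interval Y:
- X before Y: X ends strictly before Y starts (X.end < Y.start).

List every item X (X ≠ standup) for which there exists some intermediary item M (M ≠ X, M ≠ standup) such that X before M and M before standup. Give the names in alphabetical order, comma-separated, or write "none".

Target standup = [t=281, t=323].
Intermediaries M with M before standup: compaction, demo, interview, onboarding.
Via compaction — items with X before compaction: demo, interview.
Via demo — items with X before demo: none.
Via interview — items with X before interview: none.
Via onboarding — items with X before onboarding: demo, interview.
Union: demo, interview.

demo, interview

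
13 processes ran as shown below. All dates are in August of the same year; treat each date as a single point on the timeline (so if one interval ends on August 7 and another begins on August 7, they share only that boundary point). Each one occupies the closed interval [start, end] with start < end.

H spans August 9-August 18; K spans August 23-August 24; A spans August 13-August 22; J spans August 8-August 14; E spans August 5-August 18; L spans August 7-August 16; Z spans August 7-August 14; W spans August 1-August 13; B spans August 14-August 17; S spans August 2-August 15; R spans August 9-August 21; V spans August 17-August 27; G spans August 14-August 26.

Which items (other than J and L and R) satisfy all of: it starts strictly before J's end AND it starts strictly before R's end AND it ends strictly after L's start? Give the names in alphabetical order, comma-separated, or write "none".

A, E, H, S, W, Z

Conditions: its start is strictly before J's end (X.start < August 14) AND its start is strictly before R's end (X.start < August 21) AND its end is strictly after L's start (X.end > August 7).
A: start August 13 < August 14? ✓; start August 13 < August 21? ✓; end August 22 > August 7? ✓ → yes.
B: start August 14 < August 14? ✗; start August 14 < August 21? ✓; end August 17 > August 7? ✓ → no.
E: start August 5 < August 14? ✓; start August 5 < August 21? ✓; end August 18 > August 7? ✓ → yes.
G: start August 14 < August 14? ✗; start August 14 < August 21? ✓; end August 26 > August 7? ✓ → no.
H: start August 9 < August 14? ✓; start August 9 < August 21? ✓; end August 18 > August 7? ✓ → yes.
K: start August 23 < August 14? ✗; start August 23 < August 21? ✗; end August 24 > August 7? ✓ → no.
S: start August 2 < August 14? ✓; start August 2 < August 21? ✓; end August 15 > August 7? ✓ → yes.
V: start August 17 < August 14? ✗; start August 17 < August 21? ✓; end August 27 > August 7? ✓ → no.
W: start August 1 < August 14? ✓; start August 1 < August 21? ✓; end August 13 > August 7? ✓ → yes.
Z: start August 7 < August 14? ✓; start August 7 < August 21? ✓; end August 14 > August 7? ✓ → yes.
Result: A, E, H, S, W, Z.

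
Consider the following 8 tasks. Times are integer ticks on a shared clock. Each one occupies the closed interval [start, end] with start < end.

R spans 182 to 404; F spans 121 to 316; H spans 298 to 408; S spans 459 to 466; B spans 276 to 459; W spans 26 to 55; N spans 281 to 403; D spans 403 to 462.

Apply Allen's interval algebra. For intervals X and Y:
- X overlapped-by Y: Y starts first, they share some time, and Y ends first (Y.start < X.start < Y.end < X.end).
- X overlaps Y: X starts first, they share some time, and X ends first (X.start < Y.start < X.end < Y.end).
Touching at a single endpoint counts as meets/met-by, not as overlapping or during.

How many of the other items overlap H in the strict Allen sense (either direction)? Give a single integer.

4

Target H = [298, 408].
B [276, 459] → contains → no.
D [403, 462] → overlapped-by → counts.
F [121, 316] → overlaps → counts.
N [281, 403] → overlaps → counts.
R [182, 404] → overlaps → counts.
S [459, 466] → after → no.
W [26, 55] → before → no.
Total: 4.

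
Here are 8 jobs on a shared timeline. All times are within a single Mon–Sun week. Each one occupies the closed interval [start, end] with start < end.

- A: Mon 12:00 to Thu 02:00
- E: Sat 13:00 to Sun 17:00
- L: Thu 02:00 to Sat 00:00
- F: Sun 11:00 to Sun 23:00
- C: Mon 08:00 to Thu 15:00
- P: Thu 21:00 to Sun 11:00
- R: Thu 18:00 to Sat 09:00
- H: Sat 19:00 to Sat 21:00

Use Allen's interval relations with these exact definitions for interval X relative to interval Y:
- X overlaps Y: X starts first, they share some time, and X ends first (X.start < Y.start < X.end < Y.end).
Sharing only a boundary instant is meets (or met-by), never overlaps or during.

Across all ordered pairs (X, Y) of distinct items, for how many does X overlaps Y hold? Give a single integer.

Checking all 56 ordered pairs for relation 'overlaps'; matching pairs in alphabetical order:
(C, L): C overlaps L ✓
(E, F): E overlaps F ✓
(L, P): L overlaps P ✓
(L, R): L overlaps R ✓
(P, E): P overlaps E ✓
(R, P): R overlaps P ✓
Count: 6.

6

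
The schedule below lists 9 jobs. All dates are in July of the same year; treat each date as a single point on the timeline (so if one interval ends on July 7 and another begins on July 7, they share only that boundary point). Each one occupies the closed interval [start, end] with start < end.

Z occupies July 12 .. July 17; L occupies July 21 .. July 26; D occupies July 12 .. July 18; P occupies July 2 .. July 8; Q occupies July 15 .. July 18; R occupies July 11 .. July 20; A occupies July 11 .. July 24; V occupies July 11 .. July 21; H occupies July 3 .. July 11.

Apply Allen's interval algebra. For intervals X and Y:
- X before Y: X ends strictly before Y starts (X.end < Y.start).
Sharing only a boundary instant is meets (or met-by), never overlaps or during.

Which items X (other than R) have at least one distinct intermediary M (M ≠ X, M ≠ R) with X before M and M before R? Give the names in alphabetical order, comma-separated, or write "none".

none

Target R = [July 11, July 20].
Intermediaries M with M before R: P.
Via P — items with X before P: none.
Union: none.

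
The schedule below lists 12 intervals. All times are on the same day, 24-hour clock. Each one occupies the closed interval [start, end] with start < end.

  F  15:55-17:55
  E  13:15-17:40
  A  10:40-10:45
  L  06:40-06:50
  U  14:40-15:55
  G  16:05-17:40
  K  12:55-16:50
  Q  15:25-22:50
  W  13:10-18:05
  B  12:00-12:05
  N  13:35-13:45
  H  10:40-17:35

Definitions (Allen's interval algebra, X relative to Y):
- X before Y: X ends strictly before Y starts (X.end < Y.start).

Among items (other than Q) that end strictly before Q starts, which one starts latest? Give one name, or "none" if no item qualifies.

N

Target Q = [15:25, 22:50].
A [10:40, 10:45] → before → candidate.
B [12:00, 12:05] → before → candidate.
E [13:15, 17:40] → overlaps → excluded.
F [15:55, 17:55] → during → excluded.
G [16:05, 17:40] → during → excluded.
H [10:40, 17:35] → overlaps → excluded.
K [12:55, 16:50] → overlaps → excluded.
L [06:40, 06:50] → before → candidate.
N [13:35, 13:45] → before → candidate.
U [14:40, 15:55] → overlaps → excluded.
W [13:10, 18:05] → overlaps → excluded.
Among candidates, latest start is 13:35 → N.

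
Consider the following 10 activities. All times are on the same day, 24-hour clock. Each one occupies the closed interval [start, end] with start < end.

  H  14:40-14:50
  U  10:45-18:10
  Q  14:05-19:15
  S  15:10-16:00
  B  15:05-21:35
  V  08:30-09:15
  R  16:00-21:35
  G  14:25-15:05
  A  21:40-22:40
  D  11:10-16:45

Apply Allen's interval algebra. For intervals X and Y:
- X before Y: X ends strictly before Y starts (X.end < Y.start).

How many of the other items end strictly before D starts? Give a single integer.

1

Target D = [11:10, 16:45].
A [21:40, 22:40] → after → no.
B [15:05, 21:35] → overlapped-by → no.
G [14:25, 15:05] → during → no.
H [14:40, 14:50] → during → no.
Q [14:05, 19:15] → overlapped-by → no.
R [16:00, 21:35] → overlapped-by → no.
S [15:10, 16:00] → during → no.
U [10:45, 18:10] → contains → no.
V [08:30, 09:15] → before → counts.
Total: 1.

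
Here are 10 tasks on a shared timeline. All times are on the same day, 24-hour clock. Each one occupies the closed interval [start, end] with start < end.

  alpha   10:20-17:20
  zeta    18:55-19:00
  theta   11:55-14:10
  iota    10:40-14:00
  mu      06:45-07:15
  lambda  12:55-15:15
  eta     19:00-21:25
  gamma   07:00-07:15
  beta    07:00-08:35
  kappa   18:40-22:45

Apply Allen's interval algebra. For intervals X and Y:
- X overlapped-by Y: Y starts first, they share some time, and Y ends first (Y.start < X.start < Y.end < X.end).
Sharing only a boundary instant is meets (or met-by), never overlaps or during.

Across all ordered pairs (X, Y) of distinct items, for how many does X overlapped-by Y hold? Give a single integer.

4

Checking all 90 ordered pairs for relation 'overlapped-by'; matching pairs in alphabetical order:
(beta, mu): beta overlapped-by mu ✓
(lambda, iota): lambda overlapped-by iota ✓
(lambda, theta): lambda overlapped-by theta ✓
(theta, iota): theta overlapped-by iota ✓
Count: 4.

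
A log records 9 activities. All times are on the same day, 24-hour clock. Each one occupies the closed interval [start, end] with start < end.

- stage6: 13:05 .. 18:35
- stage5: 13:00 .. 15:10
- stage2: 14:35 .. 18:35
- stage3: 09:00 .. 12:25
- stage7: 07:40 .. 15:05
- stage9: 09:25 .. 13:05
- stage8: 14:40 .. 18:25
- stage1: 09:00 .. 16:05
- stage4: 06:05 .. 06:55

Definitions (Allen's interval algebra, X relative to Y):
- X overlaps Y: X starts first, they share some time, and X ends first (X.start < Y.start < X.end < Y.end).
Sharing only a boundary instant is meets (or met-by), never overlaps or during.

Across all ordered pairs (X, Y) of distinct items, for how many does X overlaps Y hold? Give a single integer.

13

Checking all 72 ordered pairs for relation 'overlaps'; matching pairs in alphabetical order:
(stage1, stage2): stage1 overlaps stage2 ✓
(stage1, stage6): stage1 overlaps stage6 ✓
(stage1, stage8): stage1 overlaps stage8 ✓
(stage3, stage9): stage3 overlaps stage9 ✓
(stage5, stage2): stage5 overlaps stage2 ✓
(stage5, stage6): stage5 overlaps stage6 ✓
(stage5, stage8): stage5 overlaps stage8 ✓
(stage7, stage1): stage7 overlaps stage1 ✓
(stage7, stage2): stage7 overlaps stage2 ✓
(stage7, stage5): stage7 overlaps stage5 ✓
(stage7, stage6): stage7 overlaps stage6 ✓
(stage7, stage8): stage7 overlaps stage8 ✓
(stage9, stage5): stage9 overlaps stage5 ✓
Count: 13.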